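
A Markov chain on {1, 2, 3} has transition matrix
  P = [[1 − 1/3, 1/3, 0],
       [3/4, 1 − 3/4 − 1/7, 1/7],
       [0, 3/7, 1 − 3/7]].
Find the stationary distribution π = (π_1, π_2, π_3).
π = (27/43, 12/43, 4/43)

This is a birth-death chain on three states, which satisfies detailed balance: π_1 · P_{12} = π_2 · P_{21} and π_2 · P_{23} = π_3 · P_{32}.
From π_1 · 1/3 = π_2 · 3/4: π_2/π_1 = (1/3)/(3/4) = 4/9.
From π_2 · 1/7 = π_3 · 3/7: π_3/π_2 = (1/7)/(3/7) = 1/3.
Take π_1 proportional to 1; then unnormalized π = (1, 4/9, 4/27). Normalize by dividing by the sum 43/27:
  π = (27/43, 12/43, 4/43).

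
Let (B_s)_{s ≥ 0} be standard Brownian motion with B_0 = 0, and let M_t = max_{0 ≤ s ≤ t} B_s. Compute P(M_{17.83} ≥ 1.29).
P(M_{17.83} ≥ 1.29) = 2·P(B_{17.83} ≥ 1.29) = 2(1 − Φ(1.29/√17.83)) ≈ 0.7600

By the reflection principle for Brownian motion, P(M_t ≥ a) = 2 · P(B_t ≥ a) for a ≥ 0. Since B_t ~ N(0, t), P(B_t ≥ 1.29) = 1 − Φ(1.29/√t) = 1 − Φ(1.29/√17.83) = 1 − Φ(0.3055). So
  P(M_{17.83} ≥ 1.29) = 2(1 − Φ(0.3055)) ≈ 0.7600.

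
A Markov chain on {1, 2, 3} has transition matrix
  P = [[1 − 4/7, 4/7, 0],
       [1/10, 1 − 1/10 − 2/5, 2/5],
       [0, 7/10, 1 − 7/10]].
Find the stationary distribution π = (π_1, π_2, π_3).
π = (49/489, 280/489, 160/489)

This is a birth-death chain on three states, which satisfies detailed balance: π_1 · P_{12} = π_2 · P_{21} and π_2 · P_{23} = π_3 · P_{32}.
From π_1 · 4/7 = π_2 · 1/10: π_2/π_1 = (4/7)/(1/10) = 40/7.
From π_2 · 2/5 = π_3 · 7/10: π_3/π_2 = (2/5)/(7/10) = 4/7.
Take π_1 proportional to 1; then unnormalized π = (1, 40/7, 160/49). Normalize by dividing by the sum 489/49:
  π = (49/489, 280/489, 160/489).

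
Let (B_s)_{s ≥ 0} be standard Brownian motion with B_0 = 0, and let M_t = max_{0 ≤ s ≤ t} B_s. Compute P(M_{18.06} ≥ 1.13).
P(M_{18.06} ≥ 1.13) = 2·P(B_{18.06} ≥ 1.13) = 2(1 − Φ(1.13/√18.06)) ≈ 0.7903

By the reflection principle for Brownian motion, P(M_t ≥ a) = 2 · P(B_t ≥ a) for a ≥ 0. Since B_t ~ N(0, t), P(B_t ≥ 1.13) = 1 − Φ(1.13/√t) = 1 − Φ(1.13/√18.06) = 1 − Φ(0.2659). So
  P(M_{18.06} ≥ 1.13) = 2(1 − Φ(0.2659)) ≈ 0.7903.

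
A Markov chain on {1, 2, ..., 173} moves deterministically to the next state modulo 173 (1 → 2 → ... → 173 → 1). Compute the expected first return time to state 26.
E[T_26 | X_0 = 26] = 173

The chain cycles deterministically, so starting at state 26 it returns in exactly 173 steps. Equivalently, the stationary distribution is uniform π_j = 1/173 for every state j, so by Kac's formula E[T_26] = 1/π_26 = 173.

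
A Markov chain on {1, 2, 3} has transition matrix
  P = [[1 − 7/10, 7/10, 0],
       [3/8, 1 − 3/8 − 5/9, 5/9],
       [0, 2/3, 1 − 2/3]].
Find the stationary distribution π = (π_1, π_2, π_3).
π = (45/199, 84/199, 70/199)

This is a birth-death chain on three states, which satisfies detailed balance: π_1 · P_{12} = π_2 · P_{21} and π_2 · P_{23} = π_3 · P_{32}.
From π_1 · 7/10 = π_2 · 3/8: π_2/π_1 = (7/10)/(3/8) = 28/15.
From π_2 · 5/9 = π_3 · 2/3: π_3/π_2 = (5/9)/(2/3) = 5/6.
Take π_1 proportional to 1; then unnormalized π = (1, 28/15, 14/9). Normalize by dividing by the sum 199/45:
  π = (45/199, 84/199, 70/199).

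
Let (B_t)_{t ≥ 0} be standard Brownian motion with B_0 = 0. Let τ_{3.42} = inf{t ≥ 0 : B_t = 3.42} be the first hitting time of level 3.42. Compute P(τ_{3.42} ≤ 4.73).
P(τ_{3.42} ≤ 4.73) = 2(1 − Φ(3.42/√4.73)) = 2(1 − Φ(1.5725)) ≈ 0.1158

By the reflection principle for standard BM, P(τ_b ≤ t) = 2 · P(B_t ≥ b). Since B_t ~ N(0, t), P(B_t ≥ 3.42) = 1 − Φ(3.42/√t) = 1 − Φ(3.42/√4.73) = 1 − Φ(1.5725) ≈ 0.05792. Doubling: P(τ_{3.42} ≤ 4.73) ≈ 2 · 0.05792 = 0.11584 ≈ 0.1158.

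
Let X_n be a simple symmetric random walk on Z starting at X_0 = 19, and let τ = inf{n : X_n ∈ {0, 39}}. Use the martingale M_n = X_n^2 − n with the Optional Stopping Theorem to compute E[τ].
E[τ] = 380

M_n = X_n^2 − n is a martingale (since E[X_{n+1}^2 | F_n] = X_n^2 + 1). By OST (τ has finite mean in a bounded region), E[M_τ] = E[M_0] = X_0^2 − 0 = 19^2 = 361. Also E[M_τ] = E[X_τ^2] − E[τ]. The walk exits at 0 or 39, with P(hit 39 first) = 19/39, so E[X_τ^2] = 39^2 · 19/39 + 0 = 741. Thus E[τ] = E[X_τ^2] − E[M_τ] = 741 − 361 = 380 = 19(39 − 19) = 380.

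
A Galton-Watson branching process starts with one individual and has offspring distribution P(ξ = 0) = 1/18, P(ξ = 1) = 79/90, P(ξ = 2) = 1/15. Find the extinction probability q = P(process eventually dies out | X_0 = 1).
q = 5/6

The pgf is f(s) = 1/18 + 79/90·s + 1/15·s². The extinction probability q is the smallest fixed point of f in [0, 1]. Setting s = f(s):
  1/15·s² + (79/90 − 1)·s + 1/18 = 0
  1/15·s² − (1/18 + 1/15)·s + 1/18 = 0
which factors as (s − 1)·(1/15·s − 1/18) = 0, giving roots s = 1 and s = (1/18)/(1/15) = 5/6.
Mean offspring μ = 79/90 + 2·1/15 = 91/90 > 1 (supercritical), so q < 1. The extinction probability is the smaller root: q = (1/18)/(1/15) = 5/6.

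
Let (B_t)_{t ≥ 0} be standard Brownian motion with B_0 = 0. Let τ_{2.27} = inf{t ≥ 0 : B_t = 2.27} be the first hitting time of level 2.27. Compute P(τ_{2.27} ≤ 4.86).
P(τ_{2.27} ≤ 4.86) = 2(1 − Φ(2.27/√4.86)) = 2(1 − Φ(1.0297)) ≈ 0.3032

By the reflection principle for standard BM, P(τ_b ≤ t) = 2 · P(B_t ≥ b). Since B_t ~ N(0, t), P(B_t ≥ 2.27) = 1 − Φ(2.27/√t) = 1 − Φ(2.27/√4.86) = 1 − Φ(1.0297) ≈ 0.15158. Doubling: P(τ_{2.27} ≤ 4.86) ≈ 2 · 0.15158 = 0.30316 ≈ 0.3032.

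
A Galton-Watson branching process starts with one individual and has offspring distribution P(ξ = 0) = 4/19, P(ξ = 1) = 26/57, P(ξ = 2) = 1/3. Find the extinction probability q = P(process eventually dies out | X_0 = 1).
q = 12/19

The pgf is f(s) = 4/19 + 26/57·s + 1/3·s². The extinction probability q is the smallest fixed point of f in [0, 1]. Setting s = f(s):
  1/3·s² + (26/57 − 1)·s + 4/19 = 0
  1/3·s² − (4/19 + 1/3)·s + 4/19 = 0
which factors as (s − 1)·(1/3·s − 4/19) = 0, giving roots s = 1 and s = (4/19)/(1/3) = 12/19.
Mean offspring μ = 26/57 + 2·1/3 = 64/57 > 1 (supercritical), so q < 1. The extinction probability is the smaller root: q = (4/19)/(1/3) = 12/19.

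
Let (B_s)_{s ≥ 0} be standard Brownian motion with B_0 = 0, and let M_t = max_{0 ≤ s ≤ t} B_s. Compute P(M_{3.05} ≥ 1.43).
P(M_{3.05} ≥ 1.43) = 2·P(B_{3.05} ≥ 1.43) = 2(1 − Φ(1.43/√3.05)) ≈ 0.4129

By the reflection principle for Brownian motion, P(M_t ≥ a) = 2 · P(B_t ≥ a) for a ≥ 0. Since B_t ~ N(0, t), P(B_t ≥ 1.43) = 1 − Φ(1.43/√t) = 1 − Φ(1.43/√3.05) = 1 − Φ(0.8188). So
  P(M_{3.05} ≥ 1.43) = 2(1 − Φ(0.8188)) ≈ 0.4129.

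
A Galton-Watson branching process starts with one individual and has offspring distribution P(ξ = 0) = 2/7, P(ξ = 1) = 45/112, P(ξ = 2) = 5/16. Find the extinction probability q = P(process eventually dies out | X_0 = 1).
q = 32/35

The pgf is f(s) = 2/7 + 45/112·s + 5/16·s². The extinction probability q is the smallest fixed point of f in [0, 1]. Setting s = f(s):
  5/16·s² + (45/112 − 1)·s + 2/7 = 0
  5/16·s² − (2/7 + 5/16)·s + 2/7 = 0
which factors as (s − 1)·(5/16·s − 2/7) = 0, giving roots s = 1 and s = (2/7)/(5/16) = 32/35.
Mean offspring μ = 45/112 + 2·5/16 = 115/112 > 1 (supercritical), so q < 1. The extinction probability is the smaller root: q = (2/7)/(5/16) = 32/35.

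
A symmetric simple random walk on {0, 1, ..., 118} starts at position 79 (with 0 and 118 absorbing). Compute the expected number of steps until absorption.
E[τ | X_0 = 79] = 3081

Let v_k = E[τ | X_0 = k]. Boundary: v_0 = v_118 = 0. Recurrence: v_k = 1 + (v_{k-1} + v_{k+1})/2 for 1 ≤ k ≤ 117. The particular solution to v_k − (v_{k-1} + v_{k+1})/2 = 1 is v_k = −k^2. Adding homogeneous solution A + B k and matching boundaries gives v_k = k (118 − k). Substituting k = 79: v_79 = 79 · 39 = 3081.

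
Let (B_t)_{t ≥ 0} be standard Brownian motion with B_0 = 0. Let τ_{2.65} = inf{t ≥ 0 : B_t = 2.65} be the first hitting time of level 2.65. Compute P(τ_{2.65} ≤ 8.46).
P(τ_{2.65} ≤ 8.46) = 2(1 − Φ(2.65/√8.46)) = 2(1 − Φ(0.9111)) ≈ 0.3622

By the reflection principle for standard BM, P(τ_b ≤ t) = 2 · P(B_t ≥ b). Since B_t ~ N(0, t), P(B_t ≥ 2.65) = 1 − Φ(2.65/√t) = 1 − Φ(2.65/√8.46) = 1 − Φ(0.9111) ≈ 0.18112. Doubling: P(τ_{2.65} ≤ 8.46) ≈ 2 · 0.18112 = 0.36224 ≈ 0.3622.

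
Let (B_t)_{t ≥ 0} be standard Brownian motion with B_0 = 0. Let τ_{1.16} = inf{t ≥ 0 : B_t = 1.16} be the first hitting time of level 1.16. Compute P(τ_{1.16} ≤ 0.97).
P(τ_{1.16} ≤ 0.97) = 2(1 − Φ(1.16/√0.97)) = 2(1 − Φ(1.1778)) ≈ 0.2389

By the reflection principle for standard BM, P(τ_b ≤ t) = 2 · P(B_t ≥ b). Since B_t ~ N(0, t), P(B_t ≥ 1.16) = 1 − Φ(1.16/√t) = 1 − Φ(1.16/√0.97) = 1 − Φ(1.1778) ≈ 0.11944. Doubling: P(τ_{1.16} ≤ 0.97) ≈ 2 · 0.11944 = 0.23888 ≈ 0.2389.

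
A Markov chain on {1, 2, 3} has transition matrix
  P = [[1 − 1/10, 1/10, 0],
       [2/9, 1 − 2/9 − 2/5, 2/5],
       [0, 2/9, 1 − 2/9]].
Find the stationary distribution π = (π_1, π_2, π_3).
π = (50/113, 45/226, 81/226)

This is a birth-death chain on three states, which satisfies detailed balance: π_1 · P_{12} = π_2 · P_{21} and π_2 · P_{23} = π_3 · P_{32}.
From π_1 · 1/10 = π_2 · 2/9: π_2/π_1 = (1/10)/(2/9) = 9/20.
From π_2 · 2/5 = π_3 · 2/9: π_3/π_2 = (2/5)/(2/9) = 9/5.
Take π_1 proportional to 1; then unnormalized π = (1, 9/20, 81/100). Normalize by dividing by the sum 113/50:
  π = (50/113, 45/226, 81/226).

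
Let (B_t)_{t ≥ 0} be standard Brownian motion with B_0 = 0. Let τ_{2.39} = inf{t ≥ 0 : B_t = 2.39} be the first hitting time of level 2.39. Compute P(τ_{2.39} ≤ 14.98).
P(τ_{2.39} ≤ 14.98) = 2(1 − Φ(2.39/√14.98)) = 2(1 − Φ(0.6175)) ≈ 0.5369

By the reflection principle for standard BM, P(τ_b ≤ t) = 2 · P(B_t ≥ b). Since B_t ~ N(0, t), P(B_t ≥ 2.39) = 1 − Φ(2.39/√t) = 1 − Φ(2.39/√14.98) = 1 − Φ(0.6175) ≈ 0.26845. Doubling: P(τ_{2.39} ≤ 14.98) ≈ 2 · 0.26845 = 0.53690 ≈ 0.5369.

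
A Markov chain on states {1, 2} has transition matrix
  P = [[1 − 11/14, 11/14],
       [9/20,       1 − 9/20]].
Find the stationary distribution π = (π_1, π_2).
π_1 = 63/173, π_2 = 110/173

Solve πP = π with π_1 + π_2 = 1. From πP = π: π_1 · (1 − 11/14) + π_2 · 9/20 = π_1 ⇒ π_2 · 9/20 = π_1 · 11/14 ⇒ π_2/π_1 = (11/14)/(9/20) = 110/63. Together with π_1 + π_2 = 1:
  π_1 = (9/20)/(11/14 + 9/20) = (9/20)/(173/140) = 63/173,
  π_2 = (11/14)/(11/14 + 9/20) = (11/14)/(173/140) = 110/173.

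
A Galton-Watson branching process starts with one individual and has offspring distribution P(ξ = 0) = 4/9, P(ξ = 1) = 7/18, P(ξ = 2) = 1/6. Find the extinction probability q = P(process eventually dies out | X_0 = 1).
q = 1

Mean offspring μ = 0·4/9 + 1·7/18 + 2·1/6 = 13/18 ≤ 1. For μ ≤ 1 with offspring not concentrated at 1, the Galton-Watson process goes extinct almost surely, so q = 1.
(Algebraic check: The pgf is f(s) = 4/9 + 7/18·s + 1/6·s². The extinction probability q is the smallest fixed point of f in [0, 1]. Setting s = f(s):
  1/6·s² + (7/18 − 1)·s + 4/9 = 0
  1/6·s² − (4/9 + 1/6)·s + 4/9 = 0
which factors as (s − 1)·(1/6·s − 4/9) = 0, giving roots s = 1 and s = (4/9)/(1/6) = 8/3. Since 8/3 ≥ 1, the smallest root in [0, 1] is s = 1.)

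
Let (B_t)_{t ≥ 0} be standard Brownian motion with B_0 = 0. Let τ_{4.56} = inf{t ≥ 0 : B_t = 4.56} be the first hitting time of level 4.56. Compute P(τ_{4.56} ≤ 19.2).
P(τ_{4.56} ≤ 19.2) = 2(1 − Φ(4.56/√19.2)) = 2(1 − Φ(1.0407)) ≈ 0.2980

By the reflection principle for standard BM, P(τ_b ≤ t) = 2 · P(B_t ≥ b). Since B_t ~ N(0, t), P(B_t ≥ 4.56) = 1 − Φ(4.56/√t) = 1 − Φ(4.56/√19.2) = 1 − Φ(1.0407) ≈ 0.14901. Doubling: P(τ_{4.56} ≤ 19.2) ≈ 2 · 0.14901 = 0.29802 ≈ 0.2980.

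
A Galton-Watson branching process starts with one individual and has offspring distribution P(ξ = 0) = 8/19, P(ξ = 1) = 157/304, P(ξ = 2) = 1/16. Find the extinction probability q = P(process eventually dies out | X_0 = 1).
q = 1

Mean offspring μ = 0·8/19 + 1·157/304 + 2·1/16 = 195/304 ≤ 1. For μ ≤ 1 with offspring not concentrated at 1, the Galton-Watson process goes extinct almost surely, so q = 1.
(Algebraic check: The pgf is f(s) = 8/19 + 157/304·s + 1/16·s². The extinction probability q is the smallest fixed point of f in [0, 1]. Setting s = f(s):
  1/16·s² + (157/304 − 1)·s + 8/19 = 0
  1/16·s² − (8/19 + 1/16)·s + 8/19 = 0
which factors as (s − 1)·(1/16·s − 8/19) = 0, giving roots s = 1 and s = (8/19)/(1/16) = 128/19. Since 128/19 ≥ 1, the smallest root in [0, 1] is s = 1.)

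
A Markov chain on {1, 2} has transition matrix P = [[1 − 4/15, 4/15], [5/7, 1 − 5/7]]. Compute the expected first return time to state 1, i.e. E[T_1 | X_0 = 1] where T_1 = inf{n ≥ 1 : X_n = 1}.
E[T_1 | X_0 = 1] = 1/π_1 = 103/75

For an irreducible recurrent Markov chain with stationary distribution π, E[T_i | X_0 = i] = 1/π_i (Kac's formula). Here π_1 = (5/7)/(4/15 + 5/7) = (5/7)/(103/105) = 75/103, so E[T_1 | X_0 = 1] = 1/π_1 = (4/15 + 5/7)/(5/7) = (103/105)/(5/7) = 103/75.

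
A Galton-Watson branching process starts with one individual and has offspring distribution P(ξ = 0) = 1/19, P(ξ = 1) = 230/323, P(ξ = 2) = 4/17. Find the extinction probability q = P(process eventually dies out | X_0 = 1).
q = 17/76

The pgf is f(s) = 1/19 + 230/323·s + 4/17·s². The extinction probability q is the smallest fixed point of f in [0, 1]. Setting s = f(s):
  4/17·s² + (230/323 − 1)·s + 1/19 = 0
  4/17·s² − (1/19 + 4/17)·s + 1/19 = 0
which factors as (s − 1)·(4/17·s − 1/19) = 0, giving roots s = 1 and s = (1/19)/(4/17) = 17/76.
Mean offspring μ = 230/323 + 2·4/17 = 382/323 > 1 (supercritical), so q < 1. The extinction probability is the smaller root: q = (1/19)/(4/17) = 17/76.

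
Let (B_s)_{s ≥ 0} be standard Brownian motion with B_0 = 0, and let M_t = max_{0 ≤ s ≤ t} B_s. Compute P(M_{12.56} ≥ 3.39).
P(M_{12.56} ≥ 3.39) = 2·P(B_{12.56} ≥ 3.39) = 2(1 − Φ(3.39/√12.56)) ≈ 0.3388

By the reflection principle for Brownian motion, P(M_t ≥ a) = 2 · P(B_t ≥ a) for a ≥ 0. Since B_t ~ N(0, t), P(B_t ≥ 3.39) = 1 − Φ(3.39/√t) = 1 − Φ(3.39/√12.56) = 1 − Φ(0.9565). So
  P(M_{12.56} ≥ 3.39) = 2(1 − Φ(0.9565)) ≈ 0.3388.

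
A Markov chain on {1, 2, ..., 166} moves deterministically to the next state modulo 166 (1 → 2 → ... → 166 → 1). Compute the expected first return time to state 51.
E[T_51 | X_0 = 51] = 166

The chain cycles deterministically, so starting at state 51 it returns in exactly 166 steps. Equivalently, the stationary distribution is uniform π_j = 1/166 for every state j, so by Kac's formula E[T_51] = 1/π_51 = 166.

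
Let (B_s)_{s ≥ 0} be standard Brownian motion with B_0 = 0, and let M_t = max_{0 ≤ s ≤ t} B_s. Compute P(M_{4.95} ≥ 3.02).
P(M_{4.95} ≥ 3.02) = 2·P(B_{4.95} ≥ 3.02) = 2(1 − Φ(3.02/√4.95)) ≈ 0.1747

By the reflection principle for Brownian motion, P(M_t ≥ a) = 2 · P(B_t ≥ a) for a ≥ 0. Since B_t ~ N(0, t), P(B_t ≥ 3.02) = 1 − Φ(3.02/√t) = 1 − Φ(3.02/√4.95) = 1 − Φ(1.3574). So
  P(M_{4.95} ≥ 3.02) = 2(1 − Φ(1.3574)) ≈ 0.1747.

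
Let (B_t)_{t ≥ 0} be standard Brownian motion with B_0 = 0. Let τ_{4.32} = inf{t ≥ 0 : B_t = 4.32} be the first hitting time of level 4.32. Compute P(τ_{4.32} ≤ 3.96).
P(τ_{4.32} ≤ 3.96) = 2(1 − Φ(4.32/√3.96)) = 2(1 − Φ(2.1709)) ≈ 0.0299

By the reflection principle for standard BM, P(τ_b ≤ t) = 2 · P(B_t ≥ b). Since B_t ~ N(0, t), P(B_t ≥ 4.32) = 1 − Φ(4.32/√t) = 1 − Φ(4.32/√3.96) = 1 − Φ(2.1709) ≈ 0.01497. Doubling: P(τ_{4.32} ≤ 3.96) ≈ 2 · 0.01497 = 0.02994 ≈ 0.0299.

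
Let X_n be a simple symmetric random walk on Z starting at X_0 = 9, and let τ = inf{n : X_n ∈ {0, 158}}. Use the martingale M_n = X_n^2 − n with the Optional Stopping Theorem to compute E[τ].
E[τ] = 1341

M_n = X_n^2 − n is a martingale (since E[X_{n+1}^2 | F_n] = X_n^2 + 1). By OST (τ has finite mean in a bounded region), E[M_τ] = E[M_0] = X_0^2 − 0 = 9^2 = 81. Also E[M_τ] = E[X_τ^2] − E[τ]. The walk exits at 0 or 158, with P(hit 158 first) = 9/158, so E[X_τ^2] = 158^2 · 9/158 + 0 = 1422. Thus E[τ] = E[X_τ^2] − E[M_τ] = 1422 − 81 = 1341 = 9(158 − 9) = 1341.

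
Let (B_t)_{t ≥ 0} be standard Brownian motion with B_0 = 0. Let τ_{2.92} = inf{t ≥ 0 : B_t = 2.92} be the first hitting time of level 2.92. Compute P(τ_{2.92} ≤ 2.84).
P(τ_{2.92} ≤ 2.84) = 2(1 − Φ(2.92/√2.84)) = 2(1 − Φ(1.7327)) ≈ 0.0831

By the reflection principle for standard BM, P(τ_b ≤ t) = 2 · P(B_t ≥ b). Since B_t ~ N(0, t), P(B_t ≥ 2.92) = 1 − Φ(2.92/√t) = 1 − Φ(2.92/√2.84) = 1 − Φ(1.7327) ≈ 0.04157. Doubling: P(τ_{2.92} ≤ 2.84) ≈ 2 · 0.04157 = 0.08314 ≈ 0.0831.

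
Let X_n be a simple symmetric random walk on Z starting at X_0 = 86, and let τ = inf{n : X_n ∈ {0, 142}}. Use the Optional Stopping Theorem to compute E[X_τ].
E[X_τ] = 86

X_n is a martingale and τ is a bounded-mean stopping time (indeed τ is finite a.s. with bounded expectation since the walk is in a bounded region). By the OST, E[X_τ] = E[X_0] = 86. Equivalently: E[X_τ] = 142 · P(hit 142 first) + 0 · P(hit 0 first) = 142 · (86/142) = 86.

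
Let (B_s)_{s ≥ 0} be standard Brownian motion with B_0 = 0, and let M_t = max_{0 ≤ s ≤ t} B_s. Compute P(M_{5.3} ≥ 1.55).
P(M_{5.3} ≥ 1.55) = 2·P(B_{5.3} ≥ 1.55) = 2(1 − Φ(1.55/√5.3)) ≈ 0.5008

By the reflection principle for Brownian motion, P(M_t ≥ a) = 2 · P(B_t ≥ a) for a ≥ 0. Since B_t ~ N(0, t), P(B_t ≥ 1.55) = 1 − Φ(1.55/√t) = 1 − Φ(1.55/√5.3) = 1 − Φ(0.6733). So
  P(M_{5.3} ≥ 1.55) = 2(1 − Φ(0.6733)) ≈ 0.5008.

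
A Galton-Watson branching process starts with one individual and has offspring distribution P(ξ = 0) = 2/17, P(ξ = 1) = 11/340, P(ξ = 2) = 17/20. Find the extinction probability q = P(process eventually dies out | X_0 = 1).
q = 40/289

The pgf is f(s) = 2/17 + 11/340·s + 17/20·s². The extinction probability q is the smallest fixed point of f in [0, 1]. Setting s = f(s):
  17/20·s² + (11/340 − 1)·s + 2/17 = 0
  17/20·s² − (2/17 + 17/20)·s + 2/17 = 0
which factors as (s − 1)·(17/20·s − 2/17) = 0, giving roots s = 1 and s = (2/17)/(17/20) = 40/289.
Mean offspring μ = 11/340 + 2·17/20 = 589/340 > 1 (supercritical), so q < 1. The extinction probability is the smaller root: q = (2/17)/(17/20) = 40/289.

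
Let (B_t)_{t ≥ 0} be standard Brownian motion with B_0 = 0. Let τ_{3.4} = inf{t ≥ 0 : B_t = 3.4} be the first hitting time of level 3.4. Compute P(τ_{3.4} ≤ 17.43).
P(τ_{3.4} ≤ 17.43) = 2(1 − Φ(3.4/√17.43)) = 2(1 − Φ(0.8144)) ≈ 0.4154

By the reflection principle for standard BM, P(τ_b ≤ t) = 2 · P(B_t ≥ b). Since B_t ~ N(0, t), P(B_t ≥ 3.4) = 1 − Φ(3.4/√t) = 1 − Φ(3.4/√17.43) = 1 − Φ(0.8144) ≈ 0.20771. Doubling: P(τ_{3.4} ≤ 17.43) ≈ 2 · 0.20771 = 0.41542 ≈ 0.4154.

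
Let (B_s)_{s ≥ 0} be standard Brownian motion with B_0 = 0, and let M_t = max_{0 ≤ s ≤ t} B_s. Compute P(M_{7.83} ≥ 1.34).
P(M_{7.83} ≥ 1.34) = 2·P(B_{7.83} ≥ 1.34) = 2(1 − Φ(1.34/√7.83)) ≈ 0.6320

By the reflection principle for Brownian motion, P(M_t ≥ a) = 2 · P(B_t ≥ a) for a ≥ 0. Since B_t ~ N(0, t), P(B_t ≥ 1.34) = 1 − Φ(1.34/√t) = 1 − Φ(1.34/√7.83) = 1 − Φ(0.4789). So
  P(M_{7.83} ≥ 1.34) = 2(1 − Φ(0.4789)) ≈ 0.6320.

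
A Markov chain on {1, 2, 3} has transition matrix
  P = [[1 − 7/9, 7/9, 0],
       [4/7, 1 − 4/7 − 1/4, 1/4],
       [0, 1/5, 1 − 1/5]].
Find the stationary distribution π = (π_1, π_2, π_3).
π = (16/65, 196/585, 49/117)

This is a birth-death chain on three states, which satisfies detailed balance: π_1 · P_{12} = π_2 · P_{21} and π_2 · P_{23} = π_3 · P_{32}.
From π_1 · 7/9 = π_2 · 4/7: π_2/π_1 = (7/9)/(4/7) = 49/36.
From π_2 · 1/4 = π_3 · 1/5: π_3/π_2 = (1/4)/(1/5) = 5/4.
Take π_1 proportional to 1; then unnormalized π = (1, 49/36, 245/144). Normalize by dividing by the sum 65/16:
  π = (16/65, 196/585, 49/117).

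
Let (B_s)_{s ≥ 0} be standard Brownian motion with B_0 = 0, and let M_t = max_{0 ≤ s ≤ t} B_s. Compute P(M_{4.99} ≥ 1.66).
P(M_{4.99} ≥ 1.66) = 2·P(B_{4.99} ≥ 1.66) = 2(1 − Φ(1.66/√4.99)) ≈ 0.4574

By the reflection principle for Brownian motion, P(M_t ≥ a) = 2 · P(B_t ≥ a) for a ≥ 0. Since B_t ~ N(0, t), P(B_t ≥ 1.66) = 1 − Φ(1.66/√t) = 1 − Φ(1.66/√4.99) = 1 − Φ(0.7431). So
  P(M_{4.99} ≥ 1.66) = 2(1 − Φ(0.7431)) ≈ 0.4574.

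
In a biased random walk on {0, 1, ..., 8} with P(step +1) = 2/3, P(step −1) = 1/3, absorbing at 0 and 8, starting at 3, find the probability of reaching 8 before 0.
P(hit 8 before 0) = (1 − (1/2)^3) / (1 − (1/2)^8) = 224/255

Let u_k denote P(reach 8 before 0 | start at k). Boundary: u_0 = 0, u_8 = 1. Recurrence: u_k = 2/3·u_{k+1} + 1/3·u_{k-1} for 1 ≤ k ≤ 7. Try u_k = A + B·r^k with r = q/p = (1/3)/(2/3) = 1/2. Substitution satisfies the recurrence; boundary conditions give:
  u_k = (1 − r^k) / (1 − r^N) = (1 − (1/2)^3) / (1 − (1/2)^8) = 224/255.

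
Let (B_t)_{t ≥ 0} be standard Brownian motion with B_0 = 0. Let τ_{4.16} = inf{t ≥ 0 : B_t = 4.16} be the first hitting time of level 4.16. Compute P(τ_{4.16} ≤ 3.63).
P(τ_{4.16} ≤ 3.63) = 2(1 − Φ(4.16/√3.63)) = 2(1 − Φ(2.1834)) ≈ 0.0290

By the reflection principle for standard BM, P(τ_b ≤ t) = 2 · P(B_t ≥ b). Since B_t ~ N(0, t), P(B_t ≥ 4.16) = 1 − Φ(4.16/√t) = 1 − Φ(4.16/√3.63) = 1 − Φ(2.1834) ≈ 0.01450. Doubling: P(τ_{4.16} ≤ 3.63) ≈ 2 · 0.01450 = 0.02900 ≈ 0.0290.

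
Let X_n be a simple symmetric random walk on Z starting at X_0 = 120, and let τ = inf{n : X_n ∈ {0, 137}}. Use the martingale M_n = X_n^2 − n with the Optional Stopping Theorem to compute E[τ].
E[τ] = 2040

M_n = X_n^2 − n is a martingale (since E[X_{n+1}^2 | F_n] = X_n^2 + 1). By OST (τ has finite mean in a bounded region), E[M_τ] = E[M_0] = X_0^2 − 0 = 120^2 = 14400. Also E[M_τ] = E[X_τ^2] − E[τ]. The walk exits at 0 or 137, with P(hit 137 first) = 120/137, so E[X_τ^2] = 137^2 · 120/137 + 0 = 16440. Thus E[τ] = E[X_τ^2] − E[M_τ] = 16440 − 14400 = 2040 = 120(137 − 120) = 2040.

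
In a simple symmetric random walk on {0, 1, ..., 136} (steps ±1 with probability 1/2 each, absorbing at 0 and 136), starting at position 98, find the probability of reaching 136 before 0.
P(hit 136 before 0) = 98/136 = 49/68

Let u_k = P(hit 136 before 0 | start at k). Then u_0 = 0, u_136 = 1, and u_k = u_{k-1}/2 + u_{k+1}/2 for 1 ≤ k ≤ 135. This harmonic recurrence is solved by u_k = k/136, giving u_98 = 98/136 = 49/68.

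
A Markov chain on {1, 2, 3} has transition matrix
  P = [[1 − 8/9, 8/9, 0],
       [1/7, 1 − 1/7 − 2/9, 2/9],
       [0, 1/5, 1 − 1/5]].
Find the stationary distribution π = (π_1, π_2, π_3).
π = (81/1145, 504/1145, 112/229)

This is a birth-death chain on three states, which satisfies detailed balance: π_1 · P_{12} = π_2 · P_{21} and π_2 · P_{23} = π_3 · P_{32}.
From π_1 · 8/9 = π_2 · 1/7: π_2/π_1 = (8/9)/(1/7) = 56/9.
From π_2 · 2/9 = π_3 · 1/5: π_3/π_2 = (2/9)/(1/5) = 10/9.
Take π_1 proportional to 1; then unnormalized π = (1, 56/9, 560/81). Normalize by dividing by the sum 1145/81:
  π = (81/1145, 504/1145, 112/229).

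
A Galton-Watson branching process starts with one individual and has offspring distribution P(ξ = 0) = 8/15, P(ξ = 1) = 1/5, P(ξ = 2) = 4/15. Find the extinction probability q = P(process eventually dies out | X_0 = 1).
q = 1

Mean offspring μ = 0·8/15 + 1·1/5 + 2·4/15 = 11/15 ≤ 1. For μ ≤ 1 with offspring not concentrated at 1, the Galton-Watson process goes extinct almost surely, so q = 1.
(Algebraic check: The pgf is f(s) = 8/15 + 1/5·s + 4/15·s². The extinction probability q is the smallest fixed point of f in [0, 1]. Setting s = f(s):
  4/15·s² + (1/5 − 1)·s + 8/15 = 0
  4/15·s² − (8/15 + 4/15)·s + 8/15 = 0
which factors as (s − 1)·(4/15·s − 8/15) = 0, giving roots s = 1 and s = (8/15)/(4/15) = 2. Since 2 ≥ 1, the smallest root in [0, 1] is s = 1.)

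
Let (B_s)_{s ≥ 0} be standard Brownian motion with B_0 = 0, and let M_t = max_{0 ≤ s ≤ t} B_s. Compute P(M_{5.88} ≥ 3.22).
P(M_{5.88} ≥ 3.22) = 2·P(B_{5.88} ≥ 3.22) = 2(1 − Φ(3.22/√5.88)) ≈ 0.1842

By the reflection principle for Brownian motion, P(M_t ≥ a) = 2 · P(B_t ≥ a) for a ≥ 0. Since B_t ~ N(0, t), P(B_t ≥ 3.22) = 1 − Φ(3.22/√t) = 1 − Φ(3.22/√5.88) = 1 − Φ(1.3279). So
  P(M_{5.88} ≥ 3.22) = 2(1 − Φ(1.3279)) ≈ 0.1842.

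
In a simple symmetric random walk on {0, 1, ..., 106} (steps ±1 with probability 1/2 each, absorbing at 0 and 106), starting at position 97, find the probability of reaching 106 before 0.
P(hit 106 before 0) = 97/106

Let u_k = P(hit 106 before 0 | start at k). Then u_0 = 0, u_106 = 1, and u_k = u_{k-1}/2 + u_{k+1}/2 for 1 ≤ k ≤ 105. This harmonic recurrence is solved by u_k = k/106, giving u_97 = 97/106.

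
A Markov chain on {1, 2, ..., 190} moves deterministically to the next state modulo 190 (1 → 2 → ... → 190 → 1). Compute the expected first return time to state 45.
E[T_45 | X_0 = 45] = 190

The chain cycles deterministically, so starting at state 45 it returns in exactly 190 steps. Equivalently, the stationary distribution is uniform π_j = 1/190 for every state j, so by Kac's formula E[T_45] = 1/π_45 = 190.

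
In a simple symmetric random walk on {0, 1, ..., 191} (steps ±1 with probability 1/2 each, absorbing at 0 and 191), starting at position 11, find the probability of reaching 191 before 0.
P(hit 191 before 0) = 11/191

Let u_k = P(hit 191 before 0 | start at k). Then u_0 = 0, u_191 = 1, and u_k = u_{k-1}/2 + u_{k+1}/2 for 1 ≤ k ≤ 190. This harmonic recurrence is solved by u_k = k/191, giving u_11 = 11/191.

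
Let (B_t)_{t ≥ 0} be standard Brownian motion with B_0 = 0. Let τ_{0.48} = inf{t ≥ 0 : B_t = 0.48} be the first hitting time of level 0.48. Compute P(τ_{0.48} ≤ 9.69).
P(τ_{0.48} ≤ 9.69) = 2(1 − Φ(0.48/√9.69)) = 2(1 − Φ(0.1542)) ≈ 0.8775

By the reflection principle for standard BM, P(τ_b ≤ t) = 2 · P(B_t ≥ b). Since B_t ~ N(0, t), P(B_t ≥ 0.48) = 1 − Φ(0.48/√t) = 1 − Φ(0.48/√9.69) = 1 − Φ(0.1542) ≈ 0.43873. Doubling: P(τ_{0.48} ≤ 9.69) ≈ 2 · 0.43873 = 0.87746 ≈ 0.8775.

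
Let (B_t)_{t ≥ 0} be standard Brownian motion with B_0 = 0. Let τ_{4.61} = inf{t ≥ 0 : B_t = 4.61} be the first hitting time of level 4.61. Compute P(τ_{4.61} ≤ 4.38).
P(τ_{4.61} ≤ 4.38) = 2(1 − Φ(4.61/√4.38)) = 2(1 − Φ(2.2027)) ≈ 0.0276

By the reflection principle for standard BM, P(τ_b ≤ t) = 2 · P(B_t ≥ b). Since B_t ~ N(0, t), P(B_t ≥ 4.61) = 1 − Φ(4.61/√t) = 1 − Φ(4.61/√4.38) = 1 − Φ(2.2027) ≈ 0.01381. Doubling: P(τ_{4.61} ≤ 4.38) ≈ 2 · 0.01381 = 0.02762 ≈ 0.0276.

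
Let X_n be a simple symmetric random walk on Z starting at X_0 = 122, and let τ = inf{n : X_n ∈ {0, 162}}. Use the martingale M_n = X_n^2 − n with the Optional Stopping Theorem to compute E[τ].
E[τ] = 4880

M_n = X_n^2 − n is a martingale (since E[X_{n+1}^2 | F_n] = X_n^2 + 1). By OST (τ has finite mean in a bounded region), E[M_τ] = E[M_0] = X_0^2 − 0 = 122^2 = 14884. Also E[M_τ] = E[X_τ^2] − E[τ]. The walk exits at 0 or 162, with P(hit 162 first) = 122/162, so E[X_τ^2] = 162^2 · 122/162 + 0 = 19764. Thus E[τ] = E[X_τ^2] − E[M_τ] = 19764 − 14884 = 4880 = 122(162 − 122) = 4880.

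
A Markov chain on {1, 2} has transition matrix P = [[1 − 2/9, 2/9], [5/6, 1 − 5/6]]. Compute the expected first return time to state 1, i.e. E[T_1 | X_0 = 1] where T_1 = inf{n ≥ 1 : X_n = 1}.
E[T_1 | X_0 = 1] = 1/π_1 = 19/15

For an irreducible recurrent Markov chain with stationary distribution π, E[T_i | X_0 = i] = 1/π_i (Kac's formula). Here π_1 = (5/6)/(2/9 + 5/6) = (5/6)/(19/18) = 15/19, so E[T_1 | X_0 = 1] = 1/π_1 = (2/9 + 5/6)/(5/6) = (19/18)/(5/6) = 19/15.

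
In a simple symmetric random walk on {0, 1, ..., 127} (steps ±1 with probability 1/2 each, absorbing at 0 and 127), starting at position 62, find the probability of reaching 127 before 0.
P(hit 127 before 0) = 62/127

Let u_k = P(hit 127 before 0 | start at k). Then u_0 = 0, u_127 = 1, and u_k = u_{k-1}/2 + u_{k+1}/2 for 1 ≤ k ≤ 126. This harmonic recurrence is solved by u_k = k/127, giving u_62 = 62/127.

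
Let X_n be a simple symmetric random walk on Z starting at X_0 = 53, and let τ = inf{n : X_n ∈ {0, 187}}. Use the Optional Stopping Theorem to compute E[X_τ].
E[X_τ] = 53

X_n is a martingale and τ is a bounded-mean stopping time (indeed τ is finite a.s. with bounded expectation since the walk is in a bounded region). By the OST, E[X_τ] = E[X_0] = 53. Equivalently: E[X_τ] = 187 · P(hit 187 first) + 0 · P(hit 0 first) = 187 · (53/187) = 53.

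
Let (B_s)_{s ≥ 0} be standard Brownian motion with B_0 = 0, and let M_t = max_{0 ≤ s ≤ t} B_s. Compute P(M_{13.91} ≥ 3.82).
P(M_{13.91} ≥ 3.82) = 2·P(B_{13.91} ≥ 3.82) = 2(1 − Φ(3.82/√13.91)) ≈ 0.3057

By the reflection principle for Brownian motion, P(M_t ≥ a) = 2 · P(B_t ≥ a) for a ≥ 0. Since B_t ~ N(0, t), P(B_t ≥ 3.82) = 1 − Φ(3.82/√t) = 1 − Φ(3.82/√13.91) = 1 − Φ(1.0242). So
  P(M_{13.91} ≥ 3.82) = 2(1 − Φ(1.0242)) ≈ 0.3057.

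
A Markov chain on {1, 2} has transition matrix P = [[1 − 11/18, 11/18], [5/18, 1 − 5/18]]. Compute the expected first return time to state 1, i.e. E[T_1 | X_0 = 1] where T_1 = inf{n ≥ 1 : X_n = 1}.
E[T_1 | X_0 = 1] = 1/π_1 = 16/5

For an irreducible recurrent Markov chain with stationary distribution π, E[T_i | X_0 = i] = 1/π_i (Kac's formula). Here π_1 = (5/18)/(11/18 + 5/18) = (5/18)/(8/9) = 5/16, so E[T_1 | X_0 = 1] = 1/π_1 = (11/18 + 5/18)/(5/18) = (8/9)/(5/18) = 16/5.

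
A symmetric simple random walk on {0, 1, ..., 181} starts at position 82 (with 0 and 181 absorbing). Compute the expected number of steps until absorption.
E[τ | X_0 = 82] = 8118

Let v_k = E[τ | X_0 = k]. Boundary: v_0 = v_181 = 0. Recurrence: v_k = 1 + (v_{k-1} + v_{k+1})/2 for 1 ≤ k ≤ 180. The particular solution to v_k − (v_{k-1} + v_{k+1})/2 = 1 is v_k = −k^2. Adding homogeneous solution A + B k and matching boundaries gives v_k = k (181 − k). Substituting k = 82: v_82 = 82 · 99 = 8118.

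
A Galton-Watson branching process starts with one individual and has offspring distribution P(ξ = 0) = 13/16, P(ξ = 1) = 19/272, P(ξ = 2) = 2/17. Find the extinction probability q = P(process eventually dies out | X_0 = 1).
q = 1

Mean offspring μ = 0·13/16 + 1·19/272 + 2·2/17 = 83/272 ≤ 1. For μ ≤ 1 with offspring not concentrated at 1, the Galton-Watson process goes extinct almost surely, so q = 1.
(Algebraic check: The pgf is f(s) = 13/16 + 19/272·s + 2/17·s². The extinction probability q is the smallest fixed point of f in [0, 1]. Setting s = f(s):
  2/17·s² + (19/272 − 1)·s + 13/16 = 0
  2/17·s² − (13/16 + 2/17)·s + 13/16 = 0
which factors as (s − 1)·(2/17·s − 13/16) = 0, giving roots s = 1 and s = (13/16)/(2/17) = 221/32. Since 221/32 ≥ 1, the smallest root in [0, 1] is s = 1.)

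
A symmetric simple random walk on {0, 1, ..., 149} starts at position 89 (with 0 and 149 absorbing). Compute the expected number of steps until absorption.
E[τ | X_0 = 89] = 5340

Let v_k = E[τ | X_0 = k]. Boundary: v_0 = v_149 = 0. Recurrence: v_k = 1 + (v_{k-1} + v_{k+1})/2 for 1 ≤ k ≤ 148. The particular solution to v_k − (v_{k-1} + v_{k+1})/2 = 1 is v_k = −k^2. Adding homogeneous solution A + B k and matching boundaries gives v_k = k (149 − k). Substituting k = 89: v_89 = 89 · 60 = 5340.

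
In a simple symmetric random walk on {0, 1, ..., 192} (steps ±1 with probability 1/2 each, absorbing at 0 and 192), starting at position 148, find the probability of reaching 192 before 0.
P(hit 192 before 0) = 148/192 = 37/48

Let u_k = P(hit 192 before 0 | start at k). Then u_0 = 0, u_192 = 1, and u_k = u_{k-1}/2 + u_{k+1}/2 for 1 ≤ k ≤ 191. This harmonic recurrence is solved by u_k = k/192, giving u_148 = 148/192 = 37/48.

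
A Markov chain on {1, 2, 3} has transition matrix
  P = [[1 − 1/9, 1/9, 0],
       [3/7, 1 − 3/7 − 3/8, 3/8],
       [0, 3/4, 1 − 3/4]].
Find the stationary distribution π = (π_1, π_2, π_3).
π = (18/25, 14/75, 7/75)

This is a birth-death chain on three states, which satisfies detailed balance: π_1 · P_{12} = π_2 · P_{21} and π_2 · P_{23} = π_3 · P_{32}.
From π_1 · 1/9 = π_2 · 3/7: π_2/π_1 = (1/9)/(3/7) = 7/27.
From π_2 · 3/8 = π_3 · 3/4: π_3/π_2 = (3/8)/(3/4) = 1/2.
Take π_1 proportional to 1; then unnormalized π = (1, 7/27, 7/54). Normalize by dividing by the sum 25/18:
  π = (18/25, 14/75, 7/75).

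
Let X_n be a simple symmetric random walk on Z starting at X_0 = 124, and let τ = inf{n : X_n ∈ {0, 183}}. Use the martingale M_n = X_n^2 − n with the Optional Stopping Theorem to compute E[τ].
E[τ] = 7316

M_n = X_n^2 − n is a martingale (since E[X_{n+1}^2 | F_n] = X_n^2 + 1). By OST (τ has finite mean in a bounded region), E[M_τ] = E[M_0] = X_0^2 − 0 = 124^2 = 15376. Also E[M_τ] = E[X_τ^2] − E[τ]. The walk exits at 0 or 183, with P(hit 183 first) = 124/183, so E[X_τ^2] = 183^2 · 124/183 + 0 = 22692. Thus E[τ] = E[X_τ^2] − E[M_τ] = 22692 − 15376 = 7316 = 124(183 − 124) = 7316.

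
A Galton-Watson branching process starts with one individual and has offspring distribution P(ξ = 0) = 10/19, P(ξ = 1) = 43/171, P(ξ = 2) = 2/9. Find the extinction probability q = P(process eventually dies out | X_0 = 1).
q = 1

Mean offspring μ = 0·10/19 + 1·43/171 + 2·2/9 = 119/171 ≤ 1. For μ ≤ 1 with offspring not concentrated at 1, the Galton-Watson process goes extinct almost surely, so q = 1.
(Algebraic check: The pgf is f(s) = 10/19 + 43/171·s + 2/9·s². The extinction probability q is the smallest fixed point of f in [0, 1]. Setting s = f(s):
  2/9·s² + (43/171 − 1)·s + 10/19 = 0
  2/9·s² − (10/19 + 2/9)·s + 10/19 = 0
which factors as (s − 1)·(2/9·s − 10/19) = 0, giving roots s = 1 and s = (10/19)/(2/9) = 45/19. Since 45/19 ≥ 1, the smallest root in [0, 1] is s = 1.)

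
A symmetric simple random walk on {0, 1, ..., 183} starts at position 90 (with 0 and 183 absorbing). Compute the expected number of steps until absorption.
E[τ | X_0 = 90] = 8370

Let v_k = E[τ | X_0 = k]. Boundary: v_0 = v_183 = 0. Recurrence: v_k = 1 + (v_{k-1} + v_{k+1})/2 for 1 ≤ k ≤ 182. The particular solution to v_k − (v_{k-1} + v_{k+1})/2 = 1 is v_k = −k^2. Adding homogeneous solution A + B k and matching boundaries gives v_k = k (183 − k). Substituting k = 90: v_90 = 90 · 93 = 8370.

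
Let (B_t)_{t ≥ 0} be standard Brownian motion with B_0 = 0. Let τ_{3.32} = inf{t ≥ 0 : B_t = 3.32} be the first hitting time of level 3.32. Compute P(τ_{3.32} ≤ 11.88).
P(τ_{3.32} ≤ 11.88) = 2(1 − Φ(3.32/√11.88)) = 2(1 − Φ(0.9632)) ≈ 0.3354

By the reflection principle for standard BM, P(τ_b ≤ t) = 2 · P(B_t ≥ b). Since B_t ~ N(0, t), P(B_t ≥ 3.32) = 1 − Φ(3.32/√t) = 1 − Φ(3.32/√11.88) = 1 − Φ(0.9632) ≈ 0.16772. Doubling: P(τ_{3.32} ≤ 11.88) ≈ 2 · 0.16772 = 0.33544 ≈ 0.3354.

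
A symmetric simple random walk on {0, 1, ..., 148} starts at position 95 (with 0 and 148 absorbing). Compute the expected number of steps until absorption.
E[τ | X_0 = 95] = 5035

Let v_k = E[τ | X_0 = k]. Boundary: v_0 = v_148 = 0. Recurrence: v_k = 1 + (v_{k-1} + v_{k+1})/2 for 1 ≤ k ≤ 147. The particular solution to v_k − (v_{k-1} + v_{k+1})/2 = 1 is v_k = −k^2. Adding homogeneous solution A + B k and matching boundaries gives v_k = k (148 − k). Substituting k = 95: v_95 = 95 · 53 = 5035.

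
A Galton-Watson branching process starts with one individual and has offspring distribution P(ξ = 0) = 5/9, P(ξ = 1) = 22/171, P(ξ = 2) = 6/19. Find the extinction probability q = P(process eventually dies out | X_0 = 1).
q = 1

Mean offspring μ = 0·5/9 + 1·22/171 + 2·6/19 = 130/171 ≤ 1. For μ ≤ 1 with offspring not concentrated at 1, the Galton-Watson process goes extinct almost surely, so q = 1.
(Algebraic check: The pgf is f(s) = 5/9 + 22/171·s + 6/19·s². The extinction probability q is the smallest fixed point of f in [0, 1]. Setting s = f(s):
  6/19·s² + (22/171 − 1)·s + 5/9 = 0
  6/19·s² − (5/9 + 6/19)·s + 5/9 = 0
which factors as (s − 1)·(6/19·s − 5/9) = 0, giving roots s = 1 and s = (5/9)/(6/19) = 95/54. Since 95/54 ≥ 1, the smallest root in [0, 1] is s = 1.)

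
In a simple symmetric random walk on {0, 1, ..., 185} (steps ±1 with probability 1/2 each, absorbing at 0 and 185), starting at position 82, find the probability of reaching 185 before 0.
P(hit 185 before 0) = 82/185

Let u_k = P(hit 185 before 0 | start at k). Then u_0 = 0, u_185 = 1, and u_k = u_{k-1}/2 + u_{k+1}/2 for 1 ≤ k ≤ 184. This harmonic recurrence is solved by u_k = k/185, giving u_82 = 82/185.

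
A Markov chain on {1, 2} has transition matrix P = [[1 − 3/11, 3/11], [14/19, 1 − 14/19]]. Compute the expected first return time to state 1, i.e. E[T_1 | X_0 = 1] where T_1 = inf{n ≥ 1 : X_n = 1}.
E[T_1 | X_0 = 1] = 1/π_1 = 211/154

For an irreducible recurrent Markov chain with stationary distribution π, E[T_i | X_0 = i] = 1/π_i (Kac's formula). Here π_1 = (14/19)/(3/11 + 14/19) = (14/19)/(211/209) = 154/211, so E[T_1 | X_0 = 1] = 1/π_1 = (3/11 + 14/19)/(14/19) = (211/209)/(14/19) = 211/154.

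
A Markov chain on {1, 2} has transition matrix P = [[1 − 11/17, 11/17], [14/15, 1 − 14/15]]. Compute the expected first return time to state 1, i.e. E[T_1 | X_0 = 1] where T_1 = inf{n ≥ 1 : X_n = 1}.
E[T_1 | X_0 = 1] = 1/π_1 = 403/238

For an irreducible recurrent Markov chain with stationary distribution π, E[T_i | X_0 = i] = 1/π_i (Kac's formula). Here π_1 = (14/15)/(11/17 + 14/15) = (14/15)/(403/255) = 238/403, so E[T_1 | X_0 = 1] = 1/π_1 = (11/17 + 14/15)/(14/15) = (403/255)/(14/15) = 403/238.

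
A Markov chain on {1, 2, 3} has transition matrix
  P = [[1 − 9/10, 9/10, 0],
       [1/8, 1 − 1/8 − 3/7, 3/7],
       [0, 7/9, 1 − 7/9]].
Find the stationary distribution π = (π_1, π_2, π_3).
π = (245/2981, 1764/2981, 972/2981)

This is a birth-death chain on three states, which satisfies detailed balance: π_1 · P_{12} = π_2 · P_{21} and π_2 · P_{23} = π_3 · P_{32}.
From π_1 · 9/10 = π_2 · 1/8: π_2/π_1 = (9/10)/(1/8) = 36/5.
From π_2 · 3/7 = π_3 · 7/9: π_3/π_2 = (3/7)/(7/9) = 27/49.
Take π_1 proportional to 1; then unnormalized π = (1, 36/5, 972/245). Normalize by dividing by the sum 2981/245:
  π = (245/2981, 1764/2981, 972/2981).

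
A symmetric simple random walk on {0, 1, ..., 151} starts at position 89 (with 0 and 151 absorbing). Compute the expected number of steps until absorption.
E[τ | X_0 = 89] = 5518

Let v_k = E[τ | X_0 = k]. Boundary: v_0 = v_151 = 0. Recurrence: v_k = 1 + (v_{k-1} + v_{k+1})/2 for 1 ≤ k ≤ 150. The particular solution to v_k − (v_{k-1} + v_{k+1})/2 = 1 is v_k = −k^2. Adding homogeneous solution A + B k and matching boundaries gives v_k = k (151 − k). Substituting k = 89: v_89 = 89 · 62 = 5518.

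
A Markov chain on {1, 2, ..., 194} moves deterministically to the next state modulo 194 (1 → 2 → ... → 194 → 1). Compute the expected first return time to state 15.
E[T_15 | X_0 = 15] = 194

The chain cycles deterministically, so starting at state 15 it returns in exactly 194 steps. Equivalently, the stationary distribution is uniform π_j = 1/194 for every state j, so by Kac's formula E[T_15] = 1/π_15 = 194.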